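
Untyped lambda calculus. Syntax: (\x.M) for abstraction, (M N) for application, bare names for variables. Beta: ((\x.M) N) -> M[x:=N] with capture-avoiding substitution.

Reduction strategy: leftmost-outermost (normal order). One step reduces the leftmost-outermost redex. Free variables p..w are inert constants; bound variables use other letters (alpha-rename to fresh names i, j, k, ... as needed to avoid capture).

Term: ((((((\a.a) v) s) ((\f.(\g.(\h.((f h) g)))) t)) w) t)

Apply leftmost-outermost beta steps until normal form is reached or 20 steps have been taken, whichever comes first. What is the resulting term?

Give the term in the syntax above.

Answer: ((((v s) (\g.(\h.((t h) g)))) w) t)

Derivation:
Step 0: ((((((\a.a) v) s) ((\f.(\g.(\h.((f h) g)))) t)) w) t)
Step 1: ((((v s) ((\f.(\g.(\h.((f h) g)))) t)) w) t)
Step 2: ((((v s) (\g.(\h.((t h) g)))) w) t)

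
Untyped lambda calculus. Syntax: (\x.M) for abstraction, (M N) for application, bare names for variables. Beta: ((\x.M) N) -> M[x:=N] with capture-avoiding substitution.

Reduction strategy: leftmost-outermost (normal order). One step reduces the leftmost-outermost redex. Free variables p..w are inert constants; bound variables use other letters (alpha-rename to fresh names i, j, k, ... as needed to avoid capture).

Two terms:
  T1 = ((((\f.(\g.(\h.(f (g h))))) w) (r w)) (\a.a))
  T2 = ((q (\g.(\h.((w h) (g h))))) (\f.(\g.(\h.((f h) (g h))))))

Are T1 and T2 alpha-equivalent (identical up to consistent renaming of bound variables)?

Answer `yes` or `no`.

Term 1: ((((\f.(\g.(\h.(f (g h))))) w) (r w)) (\a.a))
Term 2: ((q (\g.(\h.((w h) (g h))))) (\f.(\g.(\h.((f h) (g h))))))
Alpha-equivalence: compare structure up to binder renaming.
Result: False

Answer: no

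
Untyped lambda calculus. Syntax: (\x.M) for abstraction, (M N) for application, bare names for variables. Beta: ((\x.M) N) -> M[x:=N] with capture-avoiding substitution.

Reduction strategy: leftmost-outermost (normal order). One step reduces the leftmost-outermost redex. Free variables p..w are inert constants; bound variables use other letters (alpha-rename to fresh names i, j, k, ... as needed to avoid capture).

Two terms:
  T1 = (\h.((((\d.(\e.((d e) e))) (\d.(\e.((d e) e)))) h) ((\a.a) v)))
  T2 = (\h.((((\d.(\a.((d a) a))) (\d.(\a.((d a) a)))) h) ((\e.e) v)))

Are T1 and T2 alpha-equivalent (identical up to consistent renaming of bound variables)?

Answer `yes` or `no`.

Answer: yes

Derivation:
Term 1: (\h.((((\d.(\e.((d e) e))) (\d.(\e.((d e) e)))) h) ((\a.a) v)))
Term 2: (\h.((((\d.(\a.((d a) a))) (\d.(\a.((d a) a)))) h) ((\e.e) v)))
Alpha-equivalence: compare structure up to binder renaming.
Result: True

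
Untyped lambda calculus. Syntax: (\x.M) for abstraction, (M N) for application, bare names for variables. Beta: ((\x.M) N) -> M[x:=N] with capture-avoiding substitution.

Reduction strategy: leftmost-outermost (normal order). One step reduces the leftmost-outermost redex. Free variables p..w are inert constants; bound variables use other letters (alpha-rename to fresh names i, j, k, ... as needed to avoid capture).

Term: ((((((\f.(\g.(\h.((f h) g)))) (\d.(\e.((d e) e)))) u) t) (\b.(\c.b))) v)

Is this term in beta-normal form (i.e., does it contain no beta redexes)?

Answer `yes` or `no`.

Term: ((((((\f.(\g.(\h.((f h) g)))) (\d.(\e.((d e) e)))) u) t) (\b.(\c.b))) v)
Found 1 beta redex(es).

Answer: no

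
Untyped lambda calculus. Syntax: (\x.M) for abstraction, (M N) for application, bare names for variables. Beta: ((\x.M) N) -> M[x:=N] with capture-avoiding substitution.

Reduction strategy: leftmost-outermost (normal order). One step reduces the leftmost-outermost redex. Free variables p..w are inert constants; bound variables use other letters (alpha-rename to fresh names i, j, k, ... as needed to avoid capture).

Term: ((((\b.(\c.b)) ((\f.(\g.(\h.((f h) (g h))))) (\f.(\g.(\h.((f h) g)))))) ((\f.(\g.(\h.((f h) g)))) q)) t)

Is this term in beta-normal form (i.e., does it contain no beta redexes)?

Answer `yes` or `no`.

Answer: no

Derivation:
Term: ((((\b.(\c.b)) ((\f.(\g.(\h.((f h) (g h))))) (\f.(\g.(\h.((f h) g)))))) ((\f.(\g.(\h.((f h) g)))) q)) t)
Found 3 beta redex(es).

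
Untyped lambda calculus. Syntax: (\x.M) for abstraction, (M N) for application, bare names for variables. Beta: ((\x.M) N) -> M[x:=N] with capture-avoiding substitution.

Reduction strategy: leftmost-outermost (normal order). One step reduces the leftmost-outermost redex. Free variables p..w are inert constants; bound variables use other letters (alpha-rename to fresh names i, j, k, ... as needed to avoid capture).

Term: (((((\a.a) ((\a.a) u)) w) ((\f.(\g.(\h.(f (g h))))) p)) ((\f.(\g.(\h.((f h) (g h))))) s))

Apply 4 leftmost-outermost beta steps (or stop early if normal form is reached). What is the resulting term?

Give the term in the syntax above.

Answer: (((u w) (\g.(\h.(p (g h))))) (\g.(\h.((s h) (g h)))))

Derivation:
Step 0: (((((\a.a) ((\a.a) u)) w) ((\f.(\g.(\h.(f (g h))))) p)) ((\f.(\g.(\h.((f h) (g h))))) s))
Step 1: (((((\a.a) u) w) ((\f.(\g.(\h.(f (g h))))) p)) ((\f.(\g.(\h.((f h) (g h))))) s))
Step 2: (((u w) ((\f.(\g.(\h.(f (g h))))) p)) ((\f.(\g.(\h.((f h) (g h))))) s))
Step 3: (((u w) (\g.(\h.(p (g h))))) ((\f.(\g.(\h.((f h) (g h))))) s))
Step 4: (((u w) (\g.(\h.(p (g h))))) (\g.(\h.((s h) (g h)))))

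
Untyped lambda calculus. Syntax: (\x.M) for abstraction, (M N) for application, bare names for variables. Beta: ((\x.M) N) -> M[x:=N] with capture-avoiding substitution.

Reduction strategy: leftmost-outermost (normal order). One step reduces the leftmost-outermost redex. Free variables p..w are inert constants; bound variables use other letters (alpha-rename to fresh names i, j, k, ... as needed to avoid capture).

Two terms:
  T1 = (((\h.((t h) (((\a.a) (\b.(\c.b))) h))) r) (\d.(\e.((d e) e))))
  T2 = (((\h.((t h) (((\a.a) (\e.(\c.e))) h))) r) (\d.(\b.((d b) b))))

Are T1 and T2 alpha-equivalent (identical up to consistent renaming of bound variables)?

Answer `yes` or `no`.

Answer: yes

Derivation:
Term 1: (((\h.((t h) (((\a.a) (\b.(\c.b))) h))) r) (\d.(\e.((d e) e))))
Term 2: (((\h.((t h) (((\a.a) (\e.(\c.e))) h))) r) (\d.(\b.((d b) b))))
Alpha-equivalence: compare structure up to binder renaming.
Result: True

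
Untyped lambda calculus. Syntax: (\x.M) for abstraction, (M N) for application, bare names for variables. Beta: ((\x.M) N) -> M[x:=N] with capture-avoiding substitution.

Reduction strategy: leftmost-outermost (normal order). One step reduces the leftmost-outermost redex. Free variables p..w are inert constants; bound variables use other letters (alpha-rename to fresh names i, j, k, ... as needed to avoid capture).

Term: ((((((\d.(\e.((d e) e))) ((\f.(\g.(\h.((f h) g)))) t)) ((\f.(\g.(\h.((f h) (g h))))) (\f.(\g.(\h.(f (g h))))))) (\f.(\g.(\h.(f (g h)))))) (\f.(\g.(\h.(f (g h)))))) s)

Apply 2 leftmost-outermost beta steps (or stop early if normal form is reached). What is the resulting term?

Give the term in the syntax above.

Answer: (((((((\f.(\g.(\h.((f h) g)))) t) ((\f.(\g.(\h.((f h) (g h))))) (\f.(\g.(\h.(f (g h))))))) ((\f.(\g.(\h.((f h) (g h))))) (\f.(\g.(\h.(f (g h))))))) (\f.(\g.(\h.(f (g h)))))) (\f.(\g.(\h.(f (g h)))))) s)

Derivation:
Step 0: ((((((\d.(\e.((d e) e))) ((\f.(\g.(\h.((f h) g)))) t)) ((\f.(\g.(\h.((f h) (g h))))) (\f.(\g.(\h.(f (g h))))))) (\f.(\g.(\h.(f (g h)))))) (\f.(\g.(\h.(f (g h)))))) s)
Step 1: (((((\e.((((\f.(\g.(\h.((f h) g)))) t) e) e)) ((\f.(\g.(\h.((f h) (g h))))) (\f.(\g.(\h.(f (g h))))))) (\f.(\g.(\h.(f (g h)))))) (\f.(\g.(\h.(f (g h)))))) s)
Step 2: (((((((\f.(\g.(\h.((f h) g)))) t) ((\f.(\g.(\h.((f h) (g h))))) (\f.(\g.(\h.(f (g h))))))) ((\f.(\g.(\h.((f h) (g h))))) (\f.(\g.(\h.(f (g h))))))) (\f.(\g.(\h.(f (g h)))))) (\f.(\g.(\h.(f (g h)))))) s)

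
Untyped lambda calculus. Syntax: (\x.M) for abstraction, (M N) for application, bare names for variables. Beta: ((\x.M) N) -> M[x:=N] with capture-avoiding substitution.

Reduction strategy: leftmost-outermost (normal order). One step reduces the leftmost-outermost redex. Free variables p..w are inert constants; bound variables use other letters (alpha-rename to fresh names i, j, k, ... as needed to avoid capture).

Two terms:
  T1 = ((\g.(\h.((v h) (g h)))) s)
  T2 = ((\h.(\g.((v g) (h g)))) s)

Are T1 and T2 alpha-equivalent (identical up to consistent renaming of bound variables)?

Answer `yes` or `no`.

Answer: yes

Derivation:
Term 1: ((\g.(\h.((v h) (g h)))) s)
Term 2: ((\h.(\g.((v g) (h g)))) s)
Alpha-equivalence: compare structure up to binder renaming.
Result: True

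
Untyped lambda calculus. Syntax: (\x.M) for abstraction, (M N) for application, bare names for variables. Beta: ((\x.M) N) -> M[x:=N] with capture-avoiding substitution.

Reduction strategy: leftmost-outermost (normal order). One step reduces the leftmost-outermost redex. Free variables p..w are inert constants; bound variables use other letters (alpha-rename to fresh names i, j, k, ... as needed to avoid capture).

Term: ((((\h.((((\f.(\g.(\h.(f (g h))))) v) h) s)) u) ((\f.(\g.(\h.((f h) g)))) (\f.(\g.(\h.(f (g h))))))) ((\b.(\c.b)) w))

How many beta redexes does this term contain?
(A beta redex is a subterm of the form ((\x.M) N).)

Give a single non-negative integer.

Answer: 4

Derivation:
Term: ((((\h.((((\f.(\g.(\h.(f (g h))))) v) h) s)) u) ((\f.(\g.(\h.((f h) g)))) (\f.(\g.(\h.(f (g h))))))) ((\b.(\c.b)) w))
  Redex: ((\h.((((\f.(\g.(\h.(f (g h))))) v) h) s)) u)
  Redex: ((\f.(\g.(\h.(f (g h))))) v)
  Redex: ((\f.(\g.(\h.((f h) g)))) (\f.(\g.(\h.(f (g h))))))
  Redex: ((\b.(\c.b)) w)
Total redexes: 4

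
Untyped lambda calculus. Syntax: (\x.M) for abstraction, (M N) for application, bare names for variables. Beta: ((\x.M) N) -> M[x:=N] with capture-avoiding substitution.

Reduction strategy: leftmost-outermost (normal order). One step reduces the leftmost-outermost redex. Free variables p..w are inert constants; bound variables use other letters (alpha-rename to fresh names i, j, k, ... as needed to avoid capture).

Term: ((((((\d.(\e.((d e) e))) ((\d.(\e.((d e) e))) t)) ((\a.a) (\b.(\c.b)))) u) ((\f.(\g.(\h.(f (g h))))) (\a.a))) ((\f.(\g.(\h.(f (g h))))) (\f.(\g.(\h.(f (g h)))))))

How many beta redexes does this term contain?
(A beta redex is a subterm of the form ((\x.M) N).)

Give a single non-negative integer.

Term: ((((((\d.(\e.((d e) e))) ((\d.(\e.((d e) e))) t)) ((\a.a) (\b.(\c.b)))) u) ((\f.(\g.(\h.(f (g h))))) (\a.a))) ((\f.(\g.(\h.(f (g h))))) (\f.(\g.(\h.(f (g h)))))))
  Redex: ((\d.(\e.((d e) e))) ((\d.(\e.((d e) e))) t))
  Redex: ((\d.(\e.((d e) e))) t)
  Redex: ((\a.a) (\b.(\c.b)))
  Redex: ((\f.(\g.(\h.(f (g h))))) (\a.a))
  Redex: ((\f.(\g.(\h.(f (g h))))) (\f.(\g.(\h.(f (g h))))))
Total redexes: 5

Answer: 5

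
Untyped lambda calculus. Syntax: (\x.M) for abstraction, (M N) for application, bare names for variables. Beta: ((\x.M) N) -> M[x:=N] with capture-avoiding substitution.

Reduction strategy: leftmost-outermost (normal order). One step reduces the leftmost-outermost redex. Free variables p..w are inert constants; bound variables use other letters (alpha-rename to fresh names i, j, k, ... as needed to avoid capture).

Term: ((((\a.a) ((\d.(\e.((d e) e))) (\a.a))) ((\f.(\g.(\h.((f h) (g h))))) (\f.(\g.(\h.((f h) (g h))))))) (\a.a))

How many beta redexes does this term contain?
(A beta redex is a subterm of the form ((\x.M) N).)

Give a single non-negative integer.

Answer: 3

Derivation:
Term: ((((\a.a) ((\d.(\e.((d e) e))) (\a.a))) ((\f.(\g.(\h.((f h) (g h))))) (\f.(\g.(\h.((f h) (g h))))))) (\a.a))
  Redex: ((\a.a) ((\d.(\e.((d e) e))) (\a.a)))
  Redex: ((\d.(\e.((d e) e))) (\a.a))
  Redex: ((\f.(\g.(\h.((f h) (g h))))) (\f.(\g.(\h.((f h) (g h))))))
Total redexes: 3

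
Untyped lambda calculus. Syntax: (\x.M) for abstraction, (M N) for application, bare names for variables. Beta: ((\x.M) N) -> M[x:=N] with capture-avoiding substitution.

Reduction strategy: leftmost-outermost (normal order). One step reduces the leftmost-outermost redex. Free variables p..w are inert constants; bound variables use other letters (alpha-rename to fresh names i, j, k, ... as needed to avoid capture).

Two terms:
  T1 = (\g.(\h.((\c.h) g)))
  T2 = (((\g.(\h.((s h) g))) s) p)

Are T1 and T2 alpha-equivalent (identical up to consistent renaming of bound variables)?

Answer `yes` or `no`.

Answer: no

Derivation:
Term 1: (\g.(\h.((\c.h) g)))
Term 2: (((\g.(\h.((s h) g))) s) p)
Alpha-equivalence: compare structure up to binder renaming.
Result: False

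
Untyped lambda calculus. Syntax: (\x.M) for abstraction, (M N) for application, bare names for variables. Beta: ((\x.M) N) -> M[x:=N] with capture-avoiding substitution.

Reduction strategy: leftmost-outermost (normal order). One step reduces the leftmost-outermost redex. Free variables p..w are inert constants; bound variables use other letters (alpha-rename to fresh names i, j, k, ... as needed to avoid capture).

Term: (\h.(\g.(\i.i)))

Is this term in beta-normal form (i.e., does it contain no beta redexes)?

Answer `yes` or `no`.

Answer: yes

Derivation:
Term: (\h.(\g.(\i.i)))
No beta redexes found.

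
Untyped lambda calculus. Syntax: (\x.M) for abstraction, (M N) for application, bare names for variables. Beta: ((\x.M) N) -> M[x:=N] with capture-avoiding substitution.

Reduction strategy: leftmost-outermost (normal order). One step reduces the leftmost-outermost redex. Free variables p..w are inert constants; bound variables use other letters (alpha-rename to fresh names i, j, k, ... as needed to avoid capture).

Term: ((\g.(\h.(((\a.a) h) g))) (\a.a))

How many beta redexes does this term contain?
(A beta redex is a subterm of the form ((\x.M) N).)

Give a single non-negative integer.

Answer: 2

Derivation:
Term: ((\g.(\h.(((\a.a) h) g))) (\a.a))
  Redex: ((\g.(\h.(((\a.a) h) g))) (\a.a))
  Redex: ((\a.a) h)
Total redexes: 2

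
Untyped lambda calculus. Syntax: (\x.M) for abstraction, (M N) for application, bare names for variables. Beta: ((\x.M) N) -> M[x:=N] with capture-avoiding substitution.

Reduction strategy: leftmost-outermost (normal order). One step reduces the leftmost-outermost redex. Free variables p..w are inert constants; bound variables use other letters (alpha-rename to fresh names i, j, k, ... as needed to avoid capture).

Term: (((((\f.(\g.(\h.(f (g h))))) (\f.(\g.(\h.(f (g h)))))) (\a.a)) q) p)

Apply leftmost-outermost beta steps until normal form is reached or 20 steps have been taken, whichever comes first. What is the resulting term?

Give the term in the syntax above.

Step 0: (((((\f.(\g.(\h.(f (g h))))) (\f.(\g.(\h.(f (g h)))))) (\a.a)) q) p)
Step 1: ((((\g.(\h.((\f.(\g.(\h.(f (g h))))) (g h)))) (\a.a)) q) p)
Step 2: (((\h.((\f.(\g.(\h.(f (g h))))) ((\a.a) h))) q) p)
Step 3: (((\f.(\g.(\h.(f (g h))))) ((\a.a) q)) p)
Step 4: ((\g.(\h.(((\a.a) q) (g h)))) p)
Step 5: (\h.(((\a.a) q) (p h)))
Step 6: (\h.(q (p h)))

Answer: (\h.(q (p h)))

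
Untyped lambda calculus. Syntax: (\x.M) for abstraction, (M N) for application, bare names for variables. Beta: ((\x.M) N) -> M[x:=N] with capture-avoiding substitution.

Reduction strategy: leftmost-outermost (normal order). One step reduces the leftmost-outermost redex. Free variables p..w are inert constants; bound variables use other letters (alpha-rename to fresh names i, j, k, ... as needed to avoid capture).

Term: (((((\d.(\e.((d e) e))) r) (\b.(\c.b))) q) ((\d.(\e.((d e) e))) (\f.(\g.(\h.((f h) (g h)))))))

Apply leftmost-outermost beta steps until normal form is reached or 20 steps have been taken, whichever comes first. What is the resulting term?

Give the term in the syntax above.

Answer: ((((r (\b.(\c.b))) (\b.(\c.b))) q) (\e.(\h.((e h) (e h)))))

Derivation:
Step 0: (((((\d.(\e.((d e) e))) r) (\b.(\c.b))) q) ((\d.(\e.((d e) e))) (\f.(\g.(\h.((f h) (g h)))))))
Step 1: ((((\e.((r e) e)) (\b.(\c.b))) q) ((\d.(\e.((d e) e))) (\f.(\g.(\h.((f h) (g h)))))))
Step 2: ((((r (\b.(\c.b))) (\b.(\c.b))) q) ((\d.(\e.((d e) e))) (\f.(\g.(\h.((f h) (g h)))))))
Step 3: ((((r (\b.(\c.b))) (\b.(\c.b))) q) (\e.(((\f.(\g.(\h.((f h) (g h))))) e) e)))
Step 4: ((((r (\b.(\c.b))) (\b.(\c.b))) q) (\e.((\g.(\h.((e h) (g h)))) e)))
Step 5: ((((r (\b.(\c.b))) (\b.(\c.b))) q) (\e.(\h.((e h) (e h)))))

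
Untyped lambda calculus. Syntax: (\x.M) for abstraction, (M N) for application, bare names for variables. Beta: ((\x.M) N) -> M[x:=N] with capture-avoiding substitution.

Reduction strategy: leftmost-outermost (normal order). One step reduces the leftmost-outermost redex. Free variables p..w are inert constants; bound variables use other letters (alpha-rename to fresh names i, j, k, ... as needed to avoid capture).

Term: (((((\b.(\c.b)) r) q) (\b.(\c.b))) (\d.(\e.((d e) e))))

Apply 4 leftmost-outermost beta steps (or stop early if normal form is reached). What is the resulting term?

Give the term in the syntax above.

Step 0: (((((\b.(\c.b)) r) q) (\b.(\c.b))) (\d.(\e.((d e) e))))
Step 1: ((((\c.r) q) (\b.(\c.b))) (\d.(\e.((d e) e))))
Step 2: ((r (\b.(\c.b))) (\d.(\e.((d e) e))))
Step 3: (normal form reached)

Answer: ((r (\b.(\c.b))) (\d.(\e.((d e) e))))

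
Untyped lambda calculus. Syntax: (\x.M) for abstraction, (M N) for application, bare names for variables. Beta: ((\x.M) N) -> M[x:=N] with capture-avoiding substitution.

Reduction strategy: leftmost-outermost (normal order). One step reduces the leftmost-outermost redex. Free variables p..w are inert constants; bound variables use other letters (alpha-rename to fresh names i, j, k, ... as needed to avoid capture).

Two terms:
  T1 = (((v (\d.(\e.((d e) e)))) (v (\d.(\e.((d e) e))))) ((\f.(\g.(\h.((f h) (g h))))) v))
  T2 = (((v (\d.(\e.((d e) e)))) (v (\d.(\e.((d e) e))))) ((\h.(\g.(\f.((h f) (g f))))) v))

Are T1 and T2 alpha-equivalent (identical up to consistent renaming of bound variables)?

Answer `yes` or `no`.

Term 1: (((v (\d.(\e.((d e) e)))) (v (\d.(\e.((d e) e))))) ((\f.(\g.(\h.((f h) (g h))))) v))
Term 2: (((v (\d.(\e.((d e) e)))) (v (\d.(\e.((d e) e))))) ((\h.(\g.(\f.((h f) (g f))))) v))
Alpha-equivalence: compare structure up to binder renaming.
Result: True

Answer: yes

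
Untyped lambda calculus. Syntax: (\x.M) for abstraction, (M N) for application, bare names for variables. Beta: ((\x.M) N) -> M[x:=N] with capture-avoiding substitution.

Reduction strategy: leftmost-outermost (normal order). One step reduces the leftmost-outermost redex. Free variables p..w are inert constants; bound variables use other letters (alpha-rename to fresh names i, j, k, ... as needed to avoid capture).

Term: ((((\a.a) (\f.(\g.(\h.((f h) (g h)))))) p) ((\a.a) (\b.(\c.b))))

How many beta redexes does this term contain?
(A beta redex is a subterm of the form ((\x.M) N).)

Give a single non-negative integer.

Answer: 2

Derivation:
Term: ((((\a.a) (\f.(\g.(\h.((f h) (g h)))))) p) ((\a.a) (\b.(\c.b))))
  Redex: ((\a.a) (\f.(\g.(\h.((f h) (g h))))))
  Redex: ((\a.a) (\b.(\c.b)))
Total redexes: 2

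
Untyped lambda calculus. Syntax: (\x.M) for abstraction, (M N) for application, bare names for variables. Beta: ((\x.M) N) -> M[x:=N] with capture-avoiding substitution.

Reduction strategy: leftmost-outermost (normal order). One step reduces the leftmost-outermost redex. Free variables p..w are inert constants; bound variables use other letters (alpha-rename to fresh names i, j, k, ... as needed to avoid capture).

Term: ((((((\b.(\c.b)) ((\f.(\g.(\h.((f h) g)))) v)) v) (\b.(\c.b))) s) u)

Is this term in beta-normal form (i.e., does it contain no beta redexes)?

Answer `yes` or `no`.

Term: ((((((\b.(\c.b)) ((\f.(\g.(\h.((f h) g)))) v)) v) (\b.(\c.b))) s) u)
Found 2 beta redex(es).

Answer: no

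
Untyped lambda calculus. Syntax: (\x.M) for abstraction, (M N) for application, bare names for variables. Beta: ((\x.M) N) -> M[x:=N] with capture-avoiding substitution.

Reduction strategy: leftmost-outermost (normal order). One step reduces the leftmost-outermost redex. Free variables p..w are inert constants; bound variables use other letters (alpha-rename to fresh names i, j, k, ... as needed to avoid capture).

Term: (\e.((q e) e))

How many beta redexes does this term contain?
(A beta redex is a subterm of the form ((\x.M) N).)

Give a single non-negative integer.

Term: (\e.((q e) e))
  (no redexes)
Total redexes: 0

Answer: 0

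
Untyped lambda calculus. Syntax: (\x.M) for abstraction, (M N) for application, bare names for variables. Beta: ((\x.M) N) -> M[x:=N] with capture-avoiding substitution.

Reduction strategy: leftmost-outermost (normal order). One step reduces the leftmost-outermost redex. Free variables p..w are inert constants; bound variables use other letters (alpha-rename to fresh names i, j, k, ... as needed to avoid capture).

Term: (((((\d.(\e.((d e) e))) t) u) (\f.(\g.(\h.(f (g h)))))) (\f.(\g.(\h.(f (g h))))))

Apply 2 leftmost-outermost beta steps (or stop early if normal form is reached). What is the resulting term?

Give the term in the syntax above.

Step 0: (((((\d.(\e.((d e) e))) t) u) (\f.(\g.(\h.(f (g h)))))) (\f.(\g.(\h.(f (g h))))))
Step 1: ((((\e.((t e) e)) u) (\f.(\g.(\h.(f (g h)))))) (\f.(\g.(\h.(f (g h))))))
Step 2: ((((t u) u) (\f.(\g.(\h.(f (g h)))))) (\f.(\g.(\h.(f (g h))))))

Answer: ((((t u) u) (\f.(\g.(\h.(f (g h)))))) (\f.(\g.(\h.(f (g h))))))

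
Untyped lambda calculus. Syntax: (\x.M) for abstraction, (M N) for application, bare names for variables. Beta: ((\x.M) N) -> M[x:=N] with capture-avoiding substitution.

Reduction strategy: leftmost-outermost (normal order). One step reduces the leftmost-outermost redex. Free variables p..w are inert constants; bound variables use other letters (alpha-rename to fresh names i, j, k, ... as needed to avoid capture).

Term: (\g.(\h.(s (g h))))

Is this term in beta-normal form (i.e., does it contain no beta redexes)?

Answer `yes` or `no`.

Term: (\g.(\h.(s (g h))))
No beta redexes found.

Answer: yes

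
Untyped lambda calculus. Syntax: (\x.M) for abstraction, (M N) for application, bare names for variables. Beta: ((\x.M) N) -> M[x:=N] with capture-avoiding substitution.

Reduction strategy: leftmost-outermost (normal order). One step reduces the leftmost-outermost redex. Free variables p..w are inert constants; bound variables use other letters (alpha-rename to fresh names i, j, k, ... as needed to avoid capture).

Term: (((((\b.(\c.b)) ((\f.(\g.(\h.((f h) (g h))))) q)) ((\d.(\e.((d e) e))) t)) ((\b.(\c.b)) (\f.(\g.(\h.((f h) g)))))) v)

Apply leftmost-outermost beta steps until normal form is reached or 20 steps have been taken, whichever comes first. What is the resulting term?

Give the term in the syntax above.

Step 0: (((((\b.(\c.b)) ((\f.(\g.(\h.((f h) (g h))))) q)) ((\d.(\e.((d e) e))) t)) ((\b.(\c.b)) (\f.(\g.(\h.((f h) g)))))) v)
Step 1: ((((\c.((\f.(\g.(\h.((f h) (g h))))) q)) ((\d.(\e.((d e) e))) t)) ((\b.(\c.b)) (\f.(\g.(\h.((f h) g)))))) v)
Step 2: ((((\f.(\g.(\h.((f h) (g h))))) q) ((\b.(\c.b)) (\f.(\g.(\h.((f h) g)))))) v)
Step 3: (((\g.(\h.((q h) (g h)))) ((\b.(\c.b)) (\f.(\g.(\h.((f h) g)))))) v)
Step 4: ((\h.((q h) (((\b.(\c.b)) (\f.(\g.(\h.((f h) g))))) h))) v)
Step 5: ((q v) (((\b.(\c.b)) (\f.(\g.(\h.((f h) g))))) v))
Step 6: ((q v) ((\c.(\f.(\g.(\h.((f h) g))))) v))
Step 7: ((q v) (\f.(\g.(\h.((f h) g)))))

Answer: ((q v) (\f.(\g.(\h.((f h) g)))))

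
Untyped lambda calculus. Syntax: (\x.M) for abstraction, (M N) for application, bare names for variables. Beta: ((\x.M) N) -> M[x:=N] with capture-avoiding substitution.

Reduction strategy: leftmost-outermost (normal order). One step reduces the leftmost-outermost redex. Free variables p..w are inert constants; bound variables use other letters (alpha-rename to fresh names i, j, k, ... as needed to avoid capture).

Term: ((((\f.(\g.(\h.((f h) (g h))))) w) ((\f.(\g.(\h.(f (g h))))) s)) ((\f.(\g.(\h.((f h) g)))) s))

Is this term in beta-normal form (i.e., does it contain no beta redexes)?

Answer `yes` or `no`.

Answer: no

Derivation:
Term: ((((\f.(\g.(\h.((f h) (g h))))) w) ((\f.(\g.(\h.(f (g h))))) s)) ((\f.(\g.(\h.((f h) g)))) s))
Found 3 beta redex(es).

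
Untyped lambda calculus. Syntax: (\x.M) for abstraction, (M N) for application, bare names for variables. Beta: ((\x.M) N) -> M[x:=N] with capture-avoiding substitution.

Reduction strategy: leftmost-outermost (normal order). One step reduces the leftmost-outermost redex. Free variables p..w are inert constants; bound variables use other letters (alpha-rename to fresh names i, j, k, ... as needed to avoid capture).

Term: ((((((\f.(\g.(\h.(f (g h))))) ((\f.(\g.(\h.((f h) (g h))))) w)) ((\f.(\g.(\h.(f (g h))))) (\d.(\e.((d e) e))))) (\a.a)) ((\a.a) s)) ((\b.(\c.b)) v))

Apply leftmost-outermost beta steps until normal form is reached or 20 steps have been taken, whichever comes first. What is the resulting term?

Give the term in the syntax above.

Answer: (((w s) (\e.((s e) e))) (\c.v))

Derivation:
Step 0: ((((((\f.(\g.(\h.(f (g h))))) ((\f.(\g.(\h.((f h) (g h))))) w)) ((\f.(\g.(\h.(f (g h))))) (\d.(\e.((d e) e))))) (\a.a)) ((\a.a) s)) ((\b.(\c.b)) v))
Step 1: (((((\g.(\h.(((\f.(\g.(\h.((f h) (g h))))) w) (g h)))) ((\f.(\g.(\h.(f (g h))))) (\d.(\e.((d e) e))))) (\a.a)) ((\a.a) s)) ((\b.(\c.b)) v))
Step 2: ((((\h.(((\f.(\g.(\h.((f h) (g h))))) w) (((\f.(\g.(\h.(f (g h))))) (\d.(\e.((d e) e)))) h))) (\a.a)) ((\a.a) s)) ((\b.(\c.b)) v))
Step 3: (((((\f.(\g.(\h.((f h) (g h))))) w) (((\f.(\g.(\h.(f (g h))))) (\d.(\e.((d e) e)))) (\a.a))) ((\a.a) s)) ((\b.(\c.b)) v))
Step 4: ((((\g.(\h.((w h) (g h)))) (((\f.(\g.(\h.(f (g h))))) (\d.(\e.((d e) e)))) (\a.a))) ((\a.a) s)) ((\b.(\c.b)) v))
Step 5: (((\h.((w h) ((((\f.(\g.(\h.(f (g h))))) (\d.(\e.((d e) e)))) (\a.a)) h))) ((\a.a) s)) ((\b.(\c.b)) v))
Step 6: (((w ((\a.a) s)) ((((\f.(\g.(\h.(f (g h))))) (\d.(\e.((d e) e)))) (\a.a)) ((\a.a) s))) ((\b.(\c.b)) v))
Step 7: (((w s) ((((\f.(\g.(\h.(f (g h))))) (\d.(\e.((d e) e)))) (\a.a)) ((\a.a) s))) ((\b.(\c.b)) v))
Step 8: (((w s) (((\g.(\h.((\d.(\e.((d e) e))) (g h)))) (\a.a)) ((\a.a) s))) ((\b.(\c.b)) v))
Step 9: (((w s) ((\h.((\d.(\e.((d e) e))) ((\a.a) h))) ((\a.a) s))) ((\b.(\c.b)) v))
Step 10: (((w s) ((\d.(\e.((d e) e))) ((\a.a) ((\a.a) s)))) ((\b.(\c.b)) v))
Step 11: (((w s) (\e.((((\a.a) ((\a.a) s)) e) e))) ((\b.(\c.b)) v))
Step 12: (((w s) (\e.((((\a.a) s) e) e))) ((\b.(\c.b)) v))
Step 13: (((w s) (\e.((s e) e))) ((\b.(\c.b)) v))
Step 14: (((w s) (\e.((s e) e))) (\c.v))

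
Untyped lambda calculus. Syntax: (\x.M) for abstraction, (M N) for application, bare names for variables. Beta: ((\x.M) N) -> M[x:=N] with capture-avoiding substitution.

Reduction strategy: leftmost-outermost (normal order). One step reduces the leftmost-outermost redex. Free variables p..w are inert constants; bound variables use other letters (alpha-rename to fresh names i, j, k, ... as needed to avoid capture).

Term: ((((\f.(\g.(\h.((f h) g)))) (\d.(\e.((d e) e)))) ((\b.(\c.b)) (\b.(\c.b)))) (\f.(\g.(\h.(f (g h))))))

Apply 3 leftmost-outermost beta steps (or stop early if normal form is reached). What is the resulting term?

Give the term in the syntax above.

Answer: (((\d.(\e.((d e) e))) (\f.(\g.(\h.(f (g h)))))) ((\b.(\c.b)) (\b.(\c.b))))

Derivation:
Step 0: ((((\f.(\g.(\h.((f h) g)))) (\d.(\e.((d e) e)))) ((\b.(\c.b)) (\b.(\c.b)))) (\f.(\g.(\h.(f (g h))))))
Step 1: (((\g.(\h.(((\d.(\e.((d e) e))) h) g))) ((\b.(\c.b)) (\b.(\c.b)))) (\f.(\g.(\h.(f (g h))))))
Step 2: ((\h.(((\d.(\e.((d e) e))) h) ((\b.(\c.b)) (\b.(\c.b))))) (\f.(\g.(\h.(f (g h))))))
Step 3: (((\d.(\e.((d e) e))) (\f.(\g.(\h.(f (g h)))))) ((\b.(\c.b)) (\b.(\c.b))))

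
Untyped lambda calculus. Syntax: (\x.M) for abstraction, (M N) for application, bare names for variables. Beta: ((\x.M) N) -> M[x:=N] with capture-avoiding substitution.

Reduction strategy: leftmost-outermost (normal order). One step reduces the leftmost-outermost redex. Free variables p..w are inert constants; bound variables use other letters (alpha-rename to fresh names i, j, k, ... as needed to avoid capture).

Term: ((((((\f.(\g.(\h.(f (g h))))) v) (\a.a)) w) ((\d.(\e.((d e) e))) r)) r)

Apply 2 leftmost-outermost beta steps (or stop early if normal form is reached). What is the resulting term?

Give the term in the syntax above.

Answer: ((((\h.(v ((\a.a) h))) w) ((\d.(\e.((d e) e))) r)) r)

Derivation:
Step 0: ((((((\f.(\g.(\h.(f (g h))))) v) (\a.a)) w) ((\d.(\e.((d e) e))) r)) r)
Step 1: (((((\g.(\h.(v (g h)))) (\a.a)) w) ((\d.(\e.((d e) e))) r)) r)
Step 2: ((((\h.(v ((\a.a) h))) w) ((\d.(\e.((d e) e))) r)) r)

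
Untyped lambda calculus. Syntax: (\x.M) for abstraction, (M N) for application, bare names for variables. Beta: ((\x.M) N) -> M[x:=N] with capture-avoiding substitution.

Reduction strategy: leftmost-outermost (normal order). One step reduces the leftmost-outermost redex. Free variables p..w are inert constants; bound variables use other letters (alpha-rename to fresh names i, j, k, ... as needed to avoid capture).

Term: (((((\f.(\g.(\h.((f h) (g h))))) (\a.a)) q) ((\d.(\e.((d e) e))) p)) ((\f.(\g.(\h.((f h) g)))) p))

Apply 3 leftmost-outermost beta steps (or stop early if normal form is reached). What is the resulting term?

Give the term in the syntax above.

Answer: ((((\a.a) ((\d.(\e.((d e) e))) p)) (q ((\d.(\e.((d e) e))) p))) ((\f.(\g.(\h.((f h) g)))) p))

Derivation:
Step 0: (((((\f.(\g.(\h.((f h) (g h))))) (\a.a)) q) ((\d.(\e.((d e) e))) p)) ((\f.(\g.(\h.((f h) g)))) p))
Step 1: ((((\g.(\h.(((\a.a) h) (g h)))) q) ((\d.(\e.((d e) e))) p)) ((\f.(\g.(\h.((f h) g)))) p))
Step 2: (((\h.(((\a.a) h) (q h))) ((\d.(\e.((d e) e))) p)) ((\f.(\g.(\h.((f h) g)))) p))
Step 3: ((((\a.a) ((\d.(\e.((d e) e))) p)) (q ((\d.(\e.((d e) e))) p))) ((\f.(\g.(\h.((f h) g)))) p))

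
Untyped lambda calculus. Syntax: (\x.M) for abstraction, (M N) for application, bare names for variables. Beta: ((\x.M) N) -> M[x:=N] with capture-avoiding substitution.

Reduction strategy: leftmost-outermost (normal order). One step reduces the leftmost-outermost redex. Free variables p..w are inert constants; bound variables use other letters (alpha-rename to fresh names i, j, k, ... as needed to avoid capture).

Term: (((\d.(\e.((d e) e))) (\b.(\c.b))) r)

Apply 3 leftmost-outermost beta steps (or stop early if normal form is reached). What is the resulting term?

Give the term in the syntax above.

Step 0: (((\d.(\e.((d e) e))) (\b.(\c.b))) r)
Step 1: ((\e.(((\b.(\c.b)) e) e)) r)
Step 2: (((\b.(\c.b)) r) r)
Step 3: ((\c.r) r)

Answer: ((\c.r) r)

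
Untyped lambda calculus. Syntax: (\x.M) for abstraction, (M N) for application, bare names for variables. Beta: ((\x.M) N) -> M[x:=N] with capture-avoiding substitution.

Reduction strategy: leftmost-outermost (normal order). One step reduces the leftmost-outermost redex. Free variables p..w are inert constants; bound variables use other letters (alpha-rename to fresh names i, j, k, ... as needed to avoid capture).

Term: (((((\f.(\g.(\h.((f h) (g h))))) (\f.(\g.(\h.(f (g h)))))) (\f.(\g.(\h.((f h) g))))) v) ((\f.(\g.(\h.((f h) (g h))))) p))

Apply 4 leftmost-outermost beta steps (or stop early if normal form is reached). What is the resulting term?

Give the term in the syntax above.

Answer: (((\g.(\h.(v (g h)))) ((\f.(\g.(\h.((f h) g)))) v)) ((\f.(\g.(\h.((f h) (g h))))) p))

Derivation:
Step 0: (((((\f.(\g.(\h.((f h) (g h))))) (\f.(\g.(\h.(f (g h)))))) (\f.(\g.(\h.((f h) g))))) v) ((\f.(\g.(\h.((f h) (g h))))) p))
Step 1: ((((\g.(\h.(((\f.(\g.(\h.(f (g h))))) h) (g h)))) (\f.(\g.(\h.((f h) g))))) v) ((\f.(\g.(\h.((f h) (g h))))) p))
Step 2: (((\h.(((\f.(\g.(\h.(f (g h))))) h) ((\f.(\g.(\h.((f h) g)))) h))) v) ((\f.(\g.(\h.((f h) (g h))))) p))
Step 3: ((((\f.(\g.(\h.(f (g h))))) v) ((\f.(\g.(\h.((f h) g)))) v)) ((\f.(\g.(\h.((f h) (g h))))) p))
Step 4: (((\g.(\h.(v (g h)))) ((\f.(\g.(\h.((f h) g)))) v)) ((\f.(\g.(\h.((f h) (g h))))) p))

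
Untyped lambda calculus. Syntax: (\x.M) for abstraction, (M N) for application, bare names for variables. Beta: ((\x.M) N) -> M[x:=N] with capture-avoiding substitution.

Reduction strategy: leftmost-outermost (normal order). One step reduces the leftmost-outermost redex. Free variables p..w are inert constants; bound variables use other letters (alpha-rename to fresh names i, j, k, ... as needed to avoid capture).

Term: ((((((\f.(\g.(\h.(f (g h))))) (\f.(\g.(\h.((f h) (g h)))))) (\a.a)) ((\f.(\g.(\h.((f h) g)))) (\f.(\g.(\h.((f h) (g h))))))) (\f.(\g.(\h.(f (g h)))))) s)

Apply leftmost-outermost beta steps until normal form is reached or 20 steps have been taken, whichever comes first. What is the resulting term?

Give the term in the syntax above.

Answer: (\h.(s (h (s h))))

Derivation:
Step 0: ((((((\f.(\g.(\h.(f (g h))))) (\f.(\g.(\h.((f h) (g h)))))) (\a.a)) ((\f.(\g.(\h.((f h) g)))) (\f.(\g.(\h.((f h) (g h))))))) (\f.(\g.(\h.(f (g h)))))) s)
Step 1: (((((\g.(\h.((\f.(\g.(\h.((f h) (g h))))) (g h)))) (\a.a)) ((\f.(\g.(\h.((f h) g)))) (\f.(\g.(\h.((f h) (g h))))))) (\f.(\g.(\h.(f (g h)))))) s)
Step 2: ((((\h.((\f.(\g.(\h.((f h) (g h))))) ((\a.a) h))) ((\f.(\g.(\h.((f h) g)))) (\f.(\g.(\h.((f h) (g h))))))) (\f.(\g.(\h.(f (g h)))))) s)
Step 3: ((((\f.(\g.(\h.((f h) (g h))))) ((\a.a) ((\f.(\g.(\h.((f h) g)))) (\f.(\g.(\h.((f h) (g h)))))))) (\f.(\g.(\h.(f (g h)))))) s)
Step 4: (((\g.(\h.((((\a.a) ((\f.(\g.(\h.((f h) g)))) (\f.(\g.(\h.((f h) (g h))))))) h) (g h)))) (\f.(\g.(\h.(f (g h)))))) s)
Step 5: ((\h.((((\a.a) ((\f.(\g.(\h.((f h) g)))) (\f.(\g.(\h.((f h) (g h))))))) h) ((\f.(\g.(\h.(f (g h))))) h))) s)
Step 6: ((((\a.a) ((\f.(\g.(\h.((f h) g)))) (\f.(\g.(\h.((f h) (g h))))))) s) ((\f.(\g.(\h.(f (g h))))) s))
Step 7: ((((\f.(\g.(\h.((f h) g)))) (\f.(\g.(\h.((f h) (g h)))))) s) ((\f.(\g.(\h.(f (g h))))) s))
Step 8: (((\g.(\h.(((\f.(\g.(\h.((f h) (g h))))) h) g))) s) ((\f.(\g.(\h.(f (g h))))) s))
Step 9: ((\h.(((\f.(\g.(\h.((f h) (g h))))) h) s)) ((\f.(\g.(\h.(f (g h))))) s))
Step 10: (((\f.(\g.(\h.((f h) (g h))))) ((\f.(\g.(\h.(f (g h))))) s)) s)
Step 11: ((\g.(\h.((((\f.(\g.(\h.(f (g h))))) s) h) (g h)))) s)
Step 12: (\h.((((\f.(\g.(\h.(f (g h))))) s) h) (s h)))
Step 13: (\h.(((\g.(\h.(s (g h)))) h) (s h)))
Step 14: (\h.((\i.(s (h i))) (s h)))
Step 15: (\h.(s (h (s h))))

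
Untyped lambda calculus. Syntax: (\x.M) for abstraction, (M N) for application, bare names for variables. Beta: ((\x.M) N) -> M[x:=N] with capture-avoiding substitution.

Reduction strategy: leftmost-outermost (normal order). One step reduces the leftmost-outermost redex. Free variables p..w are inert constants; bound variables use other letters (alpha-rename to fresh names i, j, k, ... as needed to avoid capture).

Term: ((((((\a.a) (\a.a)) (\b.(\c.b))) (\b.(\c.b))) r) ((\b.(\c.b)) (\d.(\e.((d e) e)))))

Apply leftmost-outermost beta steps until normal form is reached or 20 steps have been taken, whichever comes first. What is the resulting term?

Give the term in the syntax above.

Answer: (\c.(\c.(\d.(\e.((d e) e)))))

Derivation:
Step 0: ((((((\a.a) (\a.a)) (\b.(\c.b))) (\b.(\c.b))) r) ((\b.(\c.b)) (\d.(\e.((d e) e)))))
Step 1: (((((\a.a) (\b.(\c.b))) (\b.(\c.b))) r) ((\b.(\c.b)) (\d.(\e.((d e) e)))))
Step 2: ((((\b.(\c.b)) (\b.(\c.b))) r) ((\b.(\c.b)) (\d.(\e.((d e) e)))))
Step 3: (((\c.(\b.(\c.b))) r) ((\b.(\c.b)) (\d.(\e.((d e) e)))))
Step 4: ((\b.(\c.b)) ((\b.(\c.b)) (\d.(\e.((d e) e)))))
Step 5: (\c.((\b.(\c.b)) (\d.(\e.((d e) e)))))
Step 6: (\c.(\c.(\d.(\e.((d e) e)))))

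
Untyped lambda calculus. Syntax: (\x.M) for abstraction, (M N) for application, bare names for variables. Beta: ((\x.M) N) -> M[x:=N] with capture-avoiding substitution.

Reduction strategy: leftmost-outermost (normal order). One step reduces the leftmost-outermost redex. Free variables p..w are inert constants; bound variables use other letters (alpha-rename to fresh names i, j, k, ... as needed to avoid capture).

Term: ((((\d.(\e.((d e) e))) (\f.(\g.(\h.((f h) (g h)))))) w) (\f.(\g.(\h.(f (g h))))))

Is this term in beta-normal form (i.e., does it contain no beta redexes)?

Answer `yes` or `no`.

Answer: no

Derivation:
Term: ((((\d.(\e.((d e) e))) (\f.(\g.(\h.((f h) (g h)))))) w) (\f.(\g.(\h.(f (g h))))))
Found 1 beta redex(es).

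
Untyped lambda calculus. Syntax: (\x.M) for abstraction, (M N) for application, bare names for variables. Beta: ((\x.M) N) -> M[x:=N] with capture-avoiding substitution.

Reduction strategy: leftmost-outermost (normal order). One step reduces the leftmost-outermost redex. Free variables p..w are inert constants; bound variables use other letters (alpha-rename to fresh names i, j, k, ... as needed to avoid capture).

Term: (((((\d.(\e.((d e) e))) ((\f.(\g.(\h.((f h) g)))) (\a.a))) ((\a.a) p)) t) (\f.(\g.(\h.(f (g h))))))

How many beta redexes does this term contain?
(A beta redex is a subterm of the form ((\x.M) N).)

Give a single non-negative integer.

Answer: 3

Derivation:
Term: (((((\d.(\e.((d e) e))) ((\f.(\g.(\h.((f h) g)))) (\a.a))) ((\a.a) p)) t) (\f.(\g.(\h.(f (g h))))))
  Redex: ((\d.(\e.((d e) e))) ((\f.(\g.(\h.((f h) g)))) (\a.a)))
  Redex: ((\f.(\g.(\h.((f h) g)))) (\a.a))
  Redex: ((\a.a) p)
Total redexes: 3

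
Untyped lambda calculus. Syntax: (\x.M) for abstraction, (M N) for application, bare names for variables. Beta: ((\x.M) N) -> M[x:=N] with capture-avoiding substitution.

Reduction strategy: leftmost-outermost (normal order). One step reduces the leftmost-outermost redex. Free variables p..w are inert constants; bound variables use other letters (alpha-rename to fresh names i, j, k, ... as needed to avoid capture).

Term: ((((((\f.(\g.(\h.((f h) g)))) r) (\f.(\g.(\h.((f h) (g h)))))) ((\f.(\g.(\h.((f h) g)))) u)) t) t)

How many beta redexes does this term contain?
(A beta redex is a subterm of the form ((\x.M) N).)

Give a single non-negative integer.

Term: ((((((\f.(\g.(\h.((f h) g)))) r) (\f.(\g.(\h.((f h) (g h)))))) ((\f.(\g.(\h.((f h) g)))) u)) t) t)
  Redex: ((\f.(\g.(\h.((f h) g)))) r)
  Redex: ((\f.(\g.(\h.((f h) g)))) u)
Total redexes: 2

Answer: 2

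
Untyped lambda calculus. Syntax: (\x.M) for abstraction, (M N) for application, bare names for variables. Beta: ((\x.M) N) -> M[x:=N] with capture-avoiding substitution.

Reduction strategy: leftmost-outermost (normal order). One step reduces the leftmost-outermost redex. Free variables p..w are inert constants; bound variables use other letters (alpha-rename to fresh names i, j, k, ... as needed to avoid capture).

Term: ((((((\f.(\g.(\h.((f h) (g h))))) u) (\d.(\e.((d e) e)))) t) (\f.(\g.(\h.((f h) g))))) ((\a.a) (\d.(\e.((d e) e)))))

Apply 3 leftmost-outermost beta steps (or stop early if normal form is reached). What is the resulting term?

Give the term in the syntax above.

Step 0: ((((((\f.(\g.(\h.((f h) (g h))))) u) (\d.(\e.((d e) e)))) t) (\f.(\g.(\h.((f h) g))))) ((\a.a) (\d.(\e.((d e) e)))))
Step 1: (((((\g.(\h.((u h) (g h)))) (\d.(\e.((d e) e)))) t) (\f.(\g.(\h.((f h) g))))) ((\a.a) (\d.(\e.((d e) e)))))
Step 2: ((((\h.((u h) ((\d.(\e.((d e) e))) h))) t) (\f.(\g.(\h.((f h) g))))) ((\a.a) (\d.(\e.((d e) e)))))
Step 3: ((((u t) ((\d.(\e.((d e) e))) t)) (\f.(\g.(\h.((f h) g))))) ((\a.a) (\d.(\e.((d e) e)))))

Answer: ((((u t) ((\d.(\e.((d e) e))) t)) (\f.(\g.(\h.((f h) g))))) ((\a.a) (\d.(\e.((d e) e)))))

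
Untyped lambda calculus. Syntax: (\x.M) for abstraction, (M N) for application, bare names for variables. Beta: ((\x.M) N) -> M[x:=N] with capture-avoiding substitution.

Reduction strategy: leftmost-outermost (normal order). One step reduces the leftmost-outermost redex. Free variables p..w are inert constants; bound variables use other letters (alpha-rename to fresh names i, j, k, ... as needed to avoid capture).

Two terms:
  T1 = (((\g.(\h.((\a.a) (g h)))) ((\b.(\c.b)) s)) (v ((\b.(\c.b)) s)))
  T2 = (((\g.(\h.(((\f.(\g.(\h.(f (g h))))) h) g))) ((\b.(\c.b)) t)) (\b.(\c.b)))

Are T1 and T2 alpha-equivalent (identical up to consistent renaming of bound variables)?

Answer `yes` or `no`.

Term 1: (((\g.(\h.((\a.a) (g h)))) ((\b.(\c.b)) s)) (v ((\b.(\c.b)) s)))
Term 2: (((\g.(\h.(((\f.(\g.(\h.(f (g h))))) h) g))) ((\b.(\c.b)) t)) (\b.(\c.b)))
Alpha-equivalence: compare structure up to binder renaming.
Result: False

Answer: no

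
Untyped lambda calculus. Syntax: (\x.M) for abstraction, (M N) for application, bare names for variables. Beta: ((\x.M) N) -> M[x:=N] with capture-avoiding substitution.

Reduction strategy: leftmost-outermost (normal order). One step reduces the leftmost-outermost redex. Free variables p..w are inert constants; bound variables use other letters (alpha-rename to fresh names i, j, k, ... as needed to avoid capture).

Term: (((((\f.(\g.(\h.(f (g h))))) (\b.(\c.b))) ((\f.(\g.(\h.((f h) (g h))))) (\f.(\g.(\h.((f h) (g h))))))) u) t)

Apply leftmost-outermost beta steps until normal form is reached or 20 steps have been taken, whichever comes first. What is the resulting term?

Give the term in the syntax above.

Step 0: (((((\f.(\g.(\h.(f (g h))))) (\b.(\c.b))) ((\f.(\g.(\h.((f h) (g h))))) (\f.(\g.(\h.((f h) (g h))))))) u) t)
Step 1: ((((\g.(\h.((\b.(\c.b)) (g h)))) ((\f.(\g.(\h.((f h) (g h))))) (\f.(\g.(\h.((f h) (g h))))))) u) t)
Step 2: (((\h.((\b.(\c.b)) (((\f.(\g.(\h.((f h) (g h))))) (\f.(\g.(\h.((f h) (g h)))))) h))) u) t)
Step 3: (((\b.(\c.b)) (((\f.(\g.(\h.((f h) (g h))))) (\f.(\g.(\h.((f h) (g h)))))) u)) t)
Step 4: ((\c.(((\f.(\g.(\h.((f h) (g h))))) (\f.(\g.(\h.((f h) (g h)))))) u)) t)
Step 5: (((\f.(\g.(\h.((f h) (g h))))) (\f.(\g.(\h.((f h) (g h)))))) u)
Step 6: ((\g.(\h.(((\f.(\g.(\h.((f h) (g h))))) h) (g h)))) u)
Step 7: (\h.(((\f.(\g.(\h.((f h) (g h))))) h) (u h)))
Step 8: (\h.((\g.(\i.((h i) (g i)))) (u h)))
Step 9: (\h.(\i.((h i) ((u h) i))))

Answer: (\h.(\i.((h i) ((u h) i))))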